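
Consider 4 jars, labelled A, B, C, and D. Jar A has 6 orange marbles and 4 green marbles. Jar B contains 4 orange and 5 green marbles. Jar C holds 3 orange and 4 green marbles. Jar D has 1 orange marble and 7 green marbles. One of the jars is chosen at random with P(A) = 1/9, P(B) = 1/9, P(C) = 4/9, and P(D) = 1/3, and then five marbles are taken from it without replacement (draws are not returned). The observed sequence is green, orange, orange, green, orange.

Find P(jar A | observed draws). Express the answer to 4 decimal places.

0.2459

Under each hypothesis, the probability of the observed sequence is: P(data | jar A) = (4/10)(6/9)(5/8)(3/7)(4/6) = 0.047619; P(data | jar B) = (5/9)(4/8)(3/7)(4/6)(2/5) = 0.031746; P(data | jar C) = (4/7)(3/6)(2/5)(3/4)(1/3) = 0.028571; P(data | jar D) = (7/8)(1/7)(0/6) = 0.
The prior-weighted likelihoods are 1/9 · 0.047619 = 0.005291, 1/9 · 0.031746 = 0.0035273, 4/9 · 0.028571 = 0.012698, 1/3 · 0 = 0; these sum to 0.021517.
Hence P(jar A | data) = (0.005291) / (0.021517) = 0.2459.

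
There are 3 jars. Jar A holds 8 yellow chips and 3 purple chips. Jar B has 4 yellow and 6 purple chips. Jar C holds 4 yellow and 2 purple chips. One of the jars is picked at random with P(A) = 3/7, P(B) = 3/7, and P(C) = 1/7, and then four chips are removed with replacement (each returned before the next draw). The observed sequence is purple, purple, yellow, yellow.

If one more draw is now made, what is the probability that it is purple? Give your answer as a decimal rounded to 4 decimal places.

For each hypothesis, P(data | H) works out to: P(data | jar A) = (3/11)(3/11)(8/11)(8/11) = 0.039342; P(data | jar B) = (6/10)(6/10)(4/10)(4/10) = 0.0576; P(data | jar C) = (2/6)(2/6)(4/6)(4/6) = 0.049383.
Multiplying each by its prior: 3/7 · 0.039342 = 0.016861, 3/7 · 0.0576 = 0.024686, 1/7 · 0.049383 = 0.0070547; summing to 0.048601.
The posterior is then P(jar A | data) = 0.34692, P(jar B | data) = 0.50793, P(jar C | data) = 0.14515.
The predictive probability is P(purple next | data) = (3/11)(0.34692) + (3/5)(0.50793) + (1/3)(0.14515) = 0.44775.

0.4478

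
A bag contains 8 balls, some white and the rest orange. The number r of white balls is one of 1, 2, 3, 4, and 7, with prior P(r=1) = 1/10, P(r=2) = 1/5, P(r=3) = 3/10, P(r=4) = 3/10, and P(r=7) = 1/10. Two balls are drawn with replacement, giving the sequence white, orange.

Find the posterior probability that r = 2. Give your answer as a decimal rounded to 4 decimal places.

Under each hypothesis, the probability of the observed sequence is: P(data | r = 1) = (1/8)(7/8) = 7/64; P(data | r = 2) = (2/8)(6/8) = 3/16; P(data | r = 3) = (3/8)(5/8) = 15/64; P(data | r = 4) = (4/8)(4/8) = 1/4; P(data | r = 7) = (7/8)(1/8) = 7/64.
Weighting by the prior gives 1/10 · 7/64 = 7/640, 1/5 · 3/16 = 3/80, 3/10 · 15/64 = 9/128, 3/10 · 1/4 = 3/40, 1/10 · 7/64 = 7/640; summing to 131/640.
By Bayes' rule, P(r = 2 | data) = (3/80) / (131/640) = 24/131.

0.1832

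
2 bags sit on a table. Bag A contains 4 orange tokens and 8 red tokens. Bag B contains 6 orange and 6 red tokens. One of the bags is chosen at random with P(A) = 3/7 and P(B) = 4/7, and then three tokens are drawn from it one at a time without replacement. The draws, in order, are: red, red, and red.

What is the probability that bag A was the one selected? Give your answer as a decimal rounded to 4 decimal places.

0.6774

Under each hypothesis, the probability of the observed sequence is: P(data | bag A) = (8/12)(7/11)(6/10) = 14/55; P(data | bag B) = (6/12)(5/11)(4/10) = 1/11.
The prior-weighted likelihoods are 3/7 · 14/55 = 6/55, 4/7 · 1/11 = 4/77; these sum to 62/385.
Hence P(bag A | data) = (6/55) / (62/385) = 21/31.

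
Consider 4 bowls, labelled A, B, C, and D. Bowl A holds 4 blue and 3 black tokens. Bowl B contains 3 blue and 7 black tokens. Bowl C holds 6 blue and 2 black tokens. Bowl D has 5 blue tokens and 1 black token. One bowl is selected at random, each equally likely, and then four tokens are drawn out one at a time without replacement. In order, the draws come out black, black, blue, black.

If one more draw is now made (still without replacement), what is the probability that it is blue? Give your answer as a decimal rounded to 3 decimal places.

0.457

For each hypothesis, P(data | H) works out to: P(data | bowl A) = (3/7)(2/6)(4/5)(1/4) = 0.028571; P(data | bowl B) = (7/10)(6/9)(3/8)(5/7) = 0.125; P(data | bowl C) = (2/8)(1/7)(6/6)(0/5) = 0; P(data | bowl D) = (1/6)(0/5) = 0.
Weighting by the prior gives 1/4 · 0.028571 = 0.0071429, 1/4 · 0.125 = 0.03125, 1/4 · 0 = 0, 1/4 · 0 = 0; these sum to 0.038393.
The posterior is then P(bowl A | data) = 0.18605, P(bowl B | data) = 0.81395, P(bowl C | data) = 0, P(bowl D | data) = 0.
Averaging over the posterior, P(blue next | data) = (1)(0.18605) + (1/3)(0.81395) = 0.45736.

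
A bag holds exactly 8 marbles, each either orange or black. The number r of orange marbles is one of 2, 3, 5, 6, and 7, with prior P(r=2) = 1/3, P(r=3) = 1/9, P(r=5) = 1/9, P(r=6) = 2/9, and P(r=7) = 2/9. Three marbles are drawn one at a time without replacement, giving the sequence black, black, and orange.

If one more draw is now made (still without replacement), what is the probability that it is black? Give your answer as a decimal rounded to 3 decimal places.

0.633

The likelihood of the observed sequence under each hypothesis: P(data | r = 2) = (6/8)(5/7)(2/6) = 5/28; P(data | r = 3) = (5/8)(4/7)(3/6) = 5/28; P(data | r = 5) = (3/8)(2/7)(5/6) = 5/56; P(data | r = 6) = (2/8)(1/7)(6/6) = 1/28; P(data | r = 7) = (1/8)(0/7) = 0.
The prior-weighted likelihoods are 1/3 · 5/28 = 5/84, 1/9 · 5/28 = 5/252, 1/9 · 5/56 = 5/504, 2/9 · 1/28 = 1/126, 2/9 · 0 = 0; summing to 7/72.
Dividing through by the total gives posterior P(r = 2 | data) = 30/49, P(r = 3 | data) = 10/49, P(r = 5 | data) = 5/49, P(r = 6 | data) = 4/49, P(r = 7 | data) = 0.
Averaging over the posterior, P(black next | data) = (4/5)(30/49) + (3/5)(10/49) + (1/5)(5/49) + (0)(4/49) = 31/49.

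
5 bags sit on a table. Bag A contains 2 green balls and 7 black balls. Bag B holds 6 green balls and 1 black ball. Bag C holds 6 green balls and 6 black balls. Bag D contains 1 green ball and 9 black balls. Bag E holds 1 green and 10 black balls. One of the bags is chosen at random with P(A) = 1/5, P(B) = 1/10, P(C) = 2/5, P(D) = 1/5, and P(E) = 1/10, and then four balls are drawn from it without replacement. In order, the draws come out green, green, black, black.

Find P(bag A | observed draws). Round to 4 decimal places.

The likelihood of the observed sequence under each hypothesis: P(data | bag A) = (2/9)(1/8)(7/7)(6/6) = 0.027778; P(data | bag B) = (6/7)(5/6)(1/5)(0/4) = 0; P(data | bag C) = (6/12)(5/11)(6/10)(5/9) = 0.075758; P(data | bag D) = (1/10)(0/9) = 0; P(data | bag E) = (1/11)(0/10) = 0.
The prior-weighted likelihoods are 1/5 · 0.027778 = 0.0055556, 1/10 · 0 = 0, 2/5 · 0.075758 = 0.030303, 1/5 · 0 = 0, 1/10 · 0 = 0; with total 0.035859.
So P(bag A | data) = (0.0055556) / (0.035859) = 0.15493.

0.1549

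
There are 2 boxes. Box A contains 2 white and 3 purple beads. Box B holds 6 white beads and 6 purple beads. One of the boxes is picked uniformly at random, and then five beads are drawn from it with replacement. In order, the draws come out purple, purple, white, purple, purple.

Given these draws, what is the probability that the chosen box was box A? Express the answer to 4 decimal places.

0.6239

Compute the likelihood of the observed sequence for each case: P(data | box A) = (3/5)(3/5)(2/5)(3/5)(3/5) = 0.05184; P(data | box B) = (6/12)(6/12)(6/12)(6/12)(6/12) = 0.03125.
The prior-weighted likelihoods are 1/2 · 0.05184 = 0.02592, 1/2 · 0.03125 = 0.015625; with total 0.041545.
By Bayes' rule, P(box A | data) = (0.02592) / (0.041545) = 0.6239.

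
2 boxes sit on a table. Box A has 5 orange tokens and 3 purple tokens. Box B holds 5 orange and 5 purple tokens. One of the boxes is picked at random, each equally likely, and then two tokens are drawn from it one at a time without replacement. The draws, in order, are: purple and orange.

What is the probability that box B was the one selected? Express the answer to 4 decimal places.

0.5091

Under each hypothesis, the probability of the observed sequence is: P(data | box A) = (3/8)(5/7) = 0.26786; P(data | box B) = (5/10)(5/9) = 0.27778.
The prior-weighted likelihoods are 1/2 · 0.26786 = 0.13393, 1/2 · 0.27778 = 0.13889; these sum to 0.27282.
So P(box B | data) = (0.13889) / (0.27282) = 0.50909.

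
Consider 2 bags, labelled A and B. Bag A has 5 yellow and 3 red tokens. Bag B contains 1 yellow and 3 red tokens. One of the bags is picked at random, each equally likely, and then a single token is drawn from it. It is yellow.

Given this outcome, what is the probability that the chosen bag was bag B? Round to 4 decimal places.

For each hypothesis, P(data | H) works out to: P(data | bag A) = (5/8) = 5/8; P(data | bag B) = (1/4) = 1/4.
Multiplying each by its prior: 1/2 · 5/8 = 5/16, 1/2 · 1/4 = 1/8; with total 7/16.
So P(bag B | data) = (1/8) / (7/16) = 2/7.

0.2857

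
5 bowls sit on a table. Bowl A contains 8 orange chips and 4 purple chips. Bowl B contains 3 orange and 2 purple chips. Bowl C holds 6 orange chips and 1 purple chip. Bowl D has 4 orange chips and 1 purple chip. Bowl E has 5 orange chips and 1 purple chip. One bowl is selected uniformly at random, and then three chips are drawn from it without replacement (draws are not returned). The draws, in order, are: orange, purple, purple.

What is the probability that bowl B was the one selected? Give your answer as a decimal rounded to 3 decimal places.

Compute the likelihood of the observed sequence for each case: P(data | bowl A) = (8/12)(4/11)(3/10) = 4/55; P(data | bowl B) = (3/5)(2/4)(1/3) = 1/10; P(data | bowl C) = (6/7)(1/6)(0/5) = 0; P(data | bowl D) = (4/5)(1/4)(0/3) = 0; P(data | bowl E) = (5/6)(1/5)(0/4) = 0.
Weighting by the prior gives 1/5 · 4/55 = 4/275, 1/5 · 1/10 = 1/50, 1/5 · 0 = 0, 1/5 · 0 = 0, 1/5 · 0 = 0; with total 19/550.
By Bayes' rule, P(bowl B | data) = (1/50) / (19/550) = 11/19.

0.579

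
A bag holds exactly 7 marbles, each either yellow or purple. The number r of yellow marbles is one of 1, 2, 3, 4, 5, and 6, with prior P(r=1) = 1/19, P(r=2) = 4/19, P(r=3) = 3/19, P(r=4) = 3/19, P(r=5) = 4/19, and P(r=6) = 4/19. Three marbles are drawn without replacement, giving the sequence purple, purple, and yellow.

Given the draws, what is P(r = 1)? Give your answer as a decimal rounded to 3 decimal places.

0.073

Compute the likelihood of the observed sequence for each case: P(data | r = 1) = (6/7)(5/6)(1/5) = 1/7; P(data | r = 2) = (5/7)(4/6)(2/5) = 4/21; P(data | r = 3) = (4/7)(3/6)(3/5) = 6/35; P(data | r = 4) = (3/7)(2/6)(4/5) = 4/35; P(data | r = 5) = (2/7)(1/6)(5/5) = 1/21; P(data | r = 6) = (1/7)(0/6) = 0.
Multiplying each by its prior: 1/19 · 1/7 = 1/133, 4/19 · 4/21 = 16/399, 3/19 · 6/35 = 18/665, 3/19 · 4/35 = 12/665, 4/19 · 1/21 = 4/399, 4/19 · 0 = 0; summing to 41/399.
Therefore the posterior P(r = 1 | data) = (1/133) / (41/399) = 3/41.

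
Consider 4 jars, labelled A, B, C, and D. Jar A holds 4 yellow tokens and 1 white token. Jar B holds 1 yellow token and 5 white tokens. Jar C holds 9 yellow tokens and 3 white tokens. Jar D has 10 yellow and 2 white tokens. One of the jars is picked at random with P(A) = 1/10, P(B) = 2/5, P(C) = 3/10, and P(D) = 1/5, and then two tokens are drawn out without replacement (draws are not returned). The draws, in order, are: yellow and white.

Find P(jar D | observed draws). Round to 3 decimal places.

The likelihood of the observed sequence under each hypothesis: P(data | jar A) = (4/5)(1/4) = 1/5; P(data | jar B) = (1/6)(5/5) = 1/6; P(data | jar C) = (9/12)(3/11) = 9/44; P(data | jar D) = (10/12)(2/11) = 5/33.
Multiplying each by its prior: 1/10 · 1/5 = 1/50, 2/5 · 1/6 = 1/15, 3/10 · 9/44 = 27/440, 1/5 · 5/33 = 1/33; these sum to 107/600.
Hence P(jar D | data) = (1/33) / (107/600) = 200/1177.

0.170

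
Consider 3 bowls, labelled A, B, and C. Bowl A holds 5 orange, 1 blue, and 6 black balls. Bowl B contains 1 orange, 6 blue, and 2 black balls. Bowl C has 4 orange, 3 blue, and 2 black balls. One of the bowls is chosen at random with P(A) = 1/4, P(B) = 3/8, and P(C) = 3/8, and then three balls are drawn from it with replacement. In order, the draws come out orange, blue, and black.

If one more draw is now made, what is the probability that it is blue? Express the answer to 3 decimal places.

Under each hypothesis, the probability of the observed sequence is: P(data | bowl A) = (5/12)(1/12)(6/12) = 0.017361; P(data | bowl B) = (1/9)(6/9)(2/9) = 0.016461; P(data | bowl C) = (4/9)(3/9)(2/9) = 0.032922.
The prior-weighted likelihoods are 1/4 · 0.017361 = 0.0043403, 3/8 · 0.016461 = 0.0061728, 3/8 · 0.032922 = 0.012346; these sum to 0.022859.
Dividing through by the total gives posterior P(bowl A | data) = 0.18987, P(bowl B | data) = 0.27004, P(bowl C | data) = 0.54008.
So P(blue next | data) = Σ P(blue next | H) P(H | data) = (1/12)(0.18987) + (2/3)(0.27004) + (1/3)(0.54008) = 0.37588.

0.376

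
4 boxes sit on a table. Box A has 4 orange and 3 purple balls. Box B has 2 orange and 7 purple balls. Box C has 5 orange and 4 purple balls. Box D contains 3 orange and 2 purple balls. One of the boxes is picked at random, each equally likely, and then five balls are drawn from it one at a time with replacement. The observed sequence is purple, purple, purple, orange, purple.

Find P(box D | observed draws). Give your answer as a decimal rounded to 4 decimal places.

0.1116

The likelihood of the observed sequence under each hypothesis: P(data | box A) = (3/7)(3/7)(3/7)(4/7)(3/7) = 0.019278; P(data | box B) = (7/9)(7/9)(7/9)(2/9)(7/9) = 0.081322; P(data | box C) = (4/9)(4/9)(4/9)(5/9)(4/9) = 0.021677; P(data | box D) = (2/5)(2/5)(2/5)(3/5)(2/5) = 0.01536.
Weighting by the prior gives 1/4 · 0.019278 = 0.0048194, 1/4 · 0.081322 = 0.020331, 1/4 · 0.021677 = 0.0054192, 1/4 · 0.01536 = 0.00384; these sum to 0.034409.
Hence P(box D | data) = (0.00384) / (0.034409) = 0.1116.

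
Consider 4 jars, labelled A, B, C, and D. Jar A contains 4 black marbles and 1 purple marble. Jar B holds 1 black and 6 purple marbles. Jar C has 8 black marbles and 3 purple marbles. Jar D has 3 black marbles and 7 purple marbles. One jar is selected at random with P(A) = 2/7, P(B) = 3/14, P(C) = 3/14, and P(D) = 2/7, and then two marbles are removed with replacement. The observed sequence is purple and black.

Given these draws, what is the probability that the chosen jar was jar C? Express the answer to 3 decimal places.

Under each hypothesis, the probability of the observed sequence is: P(data | jar A) = (1/5)(4/5) = 0.16; P(data | jar B) = (6/7)(1/7) = 0.12245; P(data | jar C) = (3/11)(8/11) = 0.19835; P(data | jar D) = (7/10)(3/10) = 0.21.
Multiplying each by its prior: 2/7 · 0.16 = 0.045714, 3/14 · 0.12245 = 0.026239, 3/14 · 0.19835 = 0.042503, 2/7 · 0.21 = 0.06; these sum to 0.17446.
So P(jar C | data) = (0.042503) / (0.17446) = 0.24363.

0.244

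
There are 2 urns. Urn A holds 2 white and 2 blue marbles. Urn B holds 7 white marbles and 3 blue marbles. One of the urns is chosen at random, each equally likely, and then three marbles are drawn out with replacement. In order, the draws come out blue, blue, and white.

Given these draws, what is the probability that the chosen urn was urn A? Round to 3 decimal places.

The likelihood of the observed sequence under each hypothesis: P(data | urn A) = (2/4)(2/4)(2/4) = 0.125; P(data | urn B) = (3/10)(3/10)(7/10) = 0.063.
Multiplying each by its prior: 1/2 · 0.125 = 0.0625, 1/2 · 0.063 = 0.0315; these sum to 0.094.
Therefore the posterior P(urn A | data) = (0.0625) / (0.094) = 0.66489.

0.665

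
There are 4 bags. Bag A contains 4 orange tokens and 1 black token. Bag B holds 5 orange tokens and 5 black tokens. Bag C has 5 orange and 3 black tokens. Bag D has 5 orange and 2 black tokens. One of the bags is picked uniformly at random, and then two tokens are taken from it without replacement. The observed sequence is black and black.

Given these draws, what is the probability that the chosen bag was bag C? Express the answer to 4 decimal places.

0.2842

Compute the likelihood of the observed sequence for each case: P(data | bag A) = (1/5)(0/4) = 0; P(data | bag B) = (5/10)(4/9) = 0.22222; P(data | bag C) = (3/8)(2/7) = 0.10714; P(data | bag D) = (2/7)(1/6) = 0.047619.
Weighting by the prior gives 1/4 · 0 = 0, 1/4 · 0.22222 = 0.055556, 1/4 · 0.10714 = 0.026786, 1/4 · 0.047619 = 0.011905; summing to 0.094246.
So P(bag C | data) = (0.026786) / (0.094246) = 0.28421.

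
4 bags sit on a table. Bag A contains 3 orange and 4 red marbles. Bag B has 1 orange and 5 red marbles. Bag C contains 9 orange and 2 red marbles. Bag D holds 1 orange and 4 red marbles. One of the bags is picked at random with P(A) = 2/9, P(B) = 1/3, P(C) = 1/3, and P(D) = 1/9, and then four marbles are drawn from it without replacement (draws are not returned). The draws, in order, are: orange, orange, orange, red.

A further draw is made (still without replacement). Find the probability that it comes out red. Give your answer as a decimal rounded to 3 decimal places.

Under each hypothesis, the probability of the observed sequence is: P(data | bag A) = (3/7)(2/6)(1/5)(4/4) = 0.028571; P(data | bag B) = (1/6)(0/5) = 0; P(data | bag C) = (9/11)(8/10)(7/9)(2/8) = 0.12727; P(data | bag D) = (1/5)(0/4) = 0.
Weighting by the prior gives 2/9 · 0.028571 = 0.0063492, 1/3 · 0 = 0, 1/3 · 0.12727 = 0.042424, 1/9 · 0 = 0; summing to 0.048773.
The posterior is then P(bag A | data) = 0.13018, P(bag B | data) = 0, P(bag C | data) = 0.86982, P(bag D | data) = 0.
So P(red next | data) = Σ P(red next | H) P(H | data) = (1)(0.13018) + (1/7)(0.86982) = 0.25444.

0.254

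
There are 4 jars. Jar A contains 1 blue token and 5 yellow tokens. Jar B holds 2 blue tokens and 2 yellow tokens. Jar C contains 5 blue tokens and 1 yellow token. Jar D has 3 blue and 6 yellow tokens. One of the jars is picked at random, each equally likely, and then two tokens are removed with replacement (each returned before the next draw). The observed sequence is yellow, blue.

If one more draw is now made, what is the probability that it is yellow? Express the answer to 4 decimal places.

The likelihood of the observed sequence under each hypothesis: P(data | jar A) = (5/6)(1/6) = 5/36; P(data | jar B) = (2/4)(2/4) = 1/4; P(data | jar C) = (1/6)(5/6) = 5/36; P(data | jar D) = (6/9)(3/9) = 2/9.
Weighting by the prior gives 1/4 · 5/36 = 5/144, 1/4 · 1/4 = 1/16, 1/4 · 5/36 = 5/144, 1/4 · 2/9 = 1/18; with total 3/16.
The posterior is then P(jar A | data) = 5/27, P(jar B | data) = 1/3, P(jar C | data) = 5/27, P(jar D | data) = 8/27.
Averaging over the posterior, P(yellow next | data) = (5/6)(5/27) + (1/2)(1/3) + (1/6)(5/27) + (2/3)(8/27) = 89/162.

0.5494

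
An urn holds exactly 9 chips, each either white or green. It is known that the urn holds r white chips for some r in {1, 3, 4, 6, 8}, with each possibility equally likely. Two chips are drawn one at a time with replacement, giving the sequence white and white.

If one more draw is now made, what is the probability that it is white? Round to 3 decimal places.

The likelihood of the observed sequence under each hypothesis: P(data | r = 1) = (1/9)(1/9) = 1/81; P(data | r = 3) = (3/9)(3/9) = 1/9; P(data | r = 4) = (4/9)(4/9) = 16/81; P(data | r = 6) = (6/9)(6/9) = 4/9; P(data | r = 8) = (8/9)(8/9) = 64/81.
Multiplying each by its prior: 1/5 · 1/81 = 1/405, 1/5 · 1/9 = 1/45, 1/5 · 16/81 = 16/405, 1/5 · 4/9 = 4/45, 1/5 · 64/81 = 64/405; summing to 14/45.
The posterior is then P(r = 1 | data) = 1/126, P(r = 3 | data) = 1/14, P(r = 4 | data) = 8/63, P(r = 6 | data) = 2/7, P(r = 8 | data) = 32/63.
The predictive probability is P(white next | data) = (1/9)(1/126) + (1/3)(1/14) + (4/9)(8/63) + (2/3)(2/7) + (8/9)(32/63) = 410/567.

0.723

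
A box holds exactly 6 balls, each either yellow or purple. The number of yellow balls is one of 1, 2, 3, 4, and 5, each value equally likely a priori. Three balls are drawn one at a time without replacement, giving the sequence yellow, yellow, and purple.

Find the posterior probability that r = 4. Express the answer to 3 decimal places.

0.343

The likelihood of the observed sequence under each hypothesis: P(data | r = 1) = (1/6)(0/5) = 0; P(data | r = 2) = (2/6)(1/5)(4/4) = 1/15; P(data | r = 3) = (3/6)(2/5)(3/4) = 3/20; P(data | r = 4) = (4/6)(3/5)(2/4) = 1/5; P(data | r = 5) = (5/6)(4/5)(1/4) = 1/6.
Multiplying each by its prior: 1/5 · 0 = 0, 1/5 · 1/15 = 1/75, 1/5 · 3/20 = 3/100, 1/5 · 1/5 = 1/25, 1/5 · 1/6 = 1/30; with total 7/60.
So P(r = 4 | data) = (1/25) / (7/60) = 12/35.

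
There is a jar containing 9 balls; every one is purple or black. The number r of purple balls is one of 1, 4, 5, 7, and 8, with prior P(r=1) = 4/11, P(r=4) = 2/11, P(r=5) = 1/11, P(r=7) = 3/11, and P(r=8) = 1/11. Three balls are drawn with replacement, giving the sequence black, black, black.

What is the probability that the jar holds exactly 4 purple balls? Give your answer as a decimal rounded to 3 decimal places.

Under each hypothesis, the probability of the observed sequence is: P(data | r = 1) = (8/9)(8/9)(8/9) = 0.70233; P(data | r = 4) = (5/9)(5/9)(5/9) = 0.17147; P(data | r = 5) = (4/9)(4/9)(4/9) = 0.087791; P(data | r = 7) = (2/9)(2/9)(2/9) = 0.010974; P(data | r = 8) = (1/9)(1/9)(1/9) = 0.0013717.
Weighting by the prior gives 4/11 · 0.70233 = 0.25539, 2/11 · 0.17147 = 0.031176, 1/11 · 0.087791 = 0.007981, 3/11 · 0.010974 = 0.0029929, 1/11 · 0.0013717 = 0.0001247; these sum to 0.29767.
Therefore the posterior P(r = 4 | data) = (0.031176) / (0.29767) = 0.10473.

0.105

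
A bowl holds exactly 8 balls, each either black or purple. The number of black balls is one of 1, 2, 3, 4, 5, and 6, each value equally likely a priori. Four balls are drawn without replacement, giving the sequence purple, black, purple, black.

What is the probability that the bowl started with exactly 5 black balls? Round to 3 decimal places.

0.238

Under each hypothesis, the probability of the observed sequence is: P(data | r = 1) = (7/8)(1/7)(6/6)(0/5) = 0; P(data | r = 2) = (6/8)(2/7)(5/6)(1/5) = 1/28; P(data | r = 3) = (5/8)(3/7)(4/6)(2/5) = 1/14; P(data | r = 4) = (4/8)(4/7)(3/6)(3/5) = 3/35; P(data | r = 5) = (3/8)(5/7)(2/6)(4/5) = 1/14; P(data | r = 6) = (2/8)(6/7)(1/6)(5/5) = 1/28.
Weighting by the prior gives 1/6 · 0 = 0, 1/6 · 1/28 = 1/168, 1/6 · 1/14 = 1/84, 1/6 · 3/35 = 1/70, 1/6 · 1/14 = 1/84, 1/6 · 1/28 = 1/168; these sum to 1/20.
So P(r = 5 | data) = (1/84) / (1/20) = 5/21.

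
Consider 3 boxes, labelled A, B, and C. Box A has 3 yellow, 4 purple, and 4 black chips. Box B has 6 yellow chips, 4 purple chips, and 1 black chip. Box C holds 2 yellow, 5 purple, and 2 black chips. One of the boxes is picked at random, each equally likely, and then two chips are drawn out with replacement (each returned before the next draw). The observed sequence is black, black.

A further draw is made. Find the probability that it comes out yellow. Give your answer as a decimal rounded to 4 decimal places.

The likelihood of the observed sequence under each hypothesis: P(data | box A) = (4/11)(4/11) = 0.13223; P(data | box B) = (1/11)(1/11) = 0.0082645; P(data | box C) = (2/9)(2/9) = 0.049383.
The prior-weighted likelihoods are 1/3 · 0.13223 = 0.044077, 1/3 · 0.0082645 = 0.0027548, 1/3 · 0.049383 = 0.016461; with total 0.063293.
Dividing through by the total gives posterior P(box A | data) = 0.6964, P(box B | data) = 0.043525, P(box C | data) = 0.26008.
The predictive probability is P(yellow next | data) = (3/11)(0.6964) + (6/11)(0.043525) + (2/9)(0.26008) = 0.27146.

0.2715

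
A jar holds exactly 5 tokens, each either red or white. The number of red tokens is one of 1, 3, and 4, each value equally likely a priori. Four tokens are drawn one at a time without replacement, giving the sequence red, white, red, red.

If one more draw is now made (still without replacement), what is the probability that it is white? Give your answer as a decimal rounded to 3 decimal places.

0.333

Under each hypothesis, the probability of the observed sequence is: P(data | r = 1) = (1/5)(4/4)(0/3) = 0; P(data | r = 3) = (3/5)(2/4)(2/3)(1/2) = 1/10; P(data | r = 4) = (4/5)(1/4)(3/3)(2/2) = 1/5.
Multiplying each by its prior: 1/3 · 0 = 0, 1/3 · 1/10 = 1/30, 1/3 · 1/5 = 1/15; with total 1/10.
The posterior is then P(r = 1 | data) = 0, P(r = 3 | data) = 1/3, P(r = 4 | data) = 2/3.
The predictive probability is P(white next | data) = (1)(1/3) + (0)(2/3) = 1/3.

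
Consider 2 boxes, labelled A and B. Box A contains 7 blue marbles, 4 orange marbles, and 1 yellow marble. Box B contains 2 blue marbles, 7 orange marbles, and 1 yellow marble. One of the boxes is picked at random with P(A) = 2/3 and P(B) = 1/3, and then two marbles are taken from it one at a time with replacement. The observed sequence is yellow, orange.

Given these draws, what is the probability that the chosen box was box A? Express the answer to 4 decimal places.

Compute the likelihood of the observed sequence for each case: P(data | box A) = (1/12)(4/12) = 0.027778; P(data | box B) = (1/10)(7/10) = 0.07.
Weighting by the prior gives 2/3 · 0.027778 = 0.018519, 1/3 · 0.07 = 0.023333; with total 0.041852.
So P(box A | data) = (0.018519) / (0.041852) = 0.44248.

0.4425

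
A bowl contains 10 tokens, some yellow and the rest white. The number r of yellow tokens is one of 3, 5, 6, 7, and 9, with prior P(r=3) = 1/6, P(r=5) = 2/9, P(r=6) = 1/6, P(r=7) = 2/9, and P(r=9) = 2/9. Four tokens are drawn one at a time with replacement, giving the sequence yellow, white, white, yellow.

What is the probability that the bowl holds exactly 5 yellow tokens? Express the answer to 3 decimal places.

0.327

Compute the likelihood of the observed sequence for each case: P(data | r = 3) = (3/10)(7/10)(7/10)(3/10) = 0.0441; P(data | r = 5) = (5/10)(5/10)(5/10)(5/10) = 0.0625; P(data | r = 6) = (6/10)(4/10)(4/10)(6/10) = 0.0576; P(data | r = 7) = (7/10)(3/10)(3/10)(7/10) = 0.0441; P(data | r = 9) = (9/10)(1/10)(1/10)(9/10) = 0.0081.
Weighting by the prior gives 1/6 · 0.0441 = 0.00735, 2/9 · 0.0625 = 0.013889, 1/6 · 0.0576 = 0.0096, 2/9 · 0.0441 = 0.0098, 2/9 · 0.0081 = 0.0018; with total 0.042439.
Therefore the posterior P(r = 5 | data) = (0.013889) / (0.042439) = 0.32727.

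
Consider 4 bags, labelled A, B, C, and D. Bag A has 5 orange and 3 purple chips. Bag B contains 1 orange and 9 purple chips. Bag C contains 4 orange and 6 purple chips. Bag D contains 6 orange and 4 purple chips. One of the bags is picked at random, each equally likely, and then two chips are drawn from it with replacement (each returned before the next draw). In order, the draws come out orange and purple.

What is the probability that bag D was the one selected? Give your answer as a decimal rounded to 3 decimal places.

For each hypothesis, P(data | H) works out to: P(data | bag A) = (5/8)(3/8) = 0.23438; P(data | bag B) = (1/10)(9/10) = 0.09; P(data | bag C) = (4/10)(6/10) = 0.24; P(data | bag D) = (6/10)(4/10) = 0.24.
The prior-weighted likelihoods are 1/4 · 0.23438 = 0.058594, 1/4 · 0.09 = 0.0225, 1/4 · 0.24 = 0.06, 1/4 · 0.24 = 0.06; summing to 0.20109.
Hence P(bag D | data) = (0.06) / (0.20109) = 0.29837.

0.298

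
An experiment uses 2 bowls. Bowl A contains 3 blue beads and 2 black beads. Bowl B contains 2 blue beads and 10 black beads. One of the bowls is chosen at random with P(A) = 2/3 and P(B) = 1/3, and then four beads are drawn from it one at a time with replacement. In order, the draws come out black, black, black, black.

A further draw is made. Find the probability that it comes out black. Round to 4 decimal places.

0.7917

Compute the likelihood of the observed sequence for each case: P(data | bowl A) = (2/5)(2/5)(2/5)(2/5) = 0.0256; P(data | bowl B) = (10/12)(10/12)(10/12)(10/12) = 0.48225.
Weighting by the prior gives 2/3 · 0.0256 = 0.017067, 1/3 · 0.48225 = 0.16075; these sum to 0.17782.
The posterior is then P(bowl A | data) = 0.095978, P(bowl B | data) = 0.90402.
Averaging over the posterior, P(black next | data) = (2/5)(0.095978) + (5/6)(0.90402) = 0.79174.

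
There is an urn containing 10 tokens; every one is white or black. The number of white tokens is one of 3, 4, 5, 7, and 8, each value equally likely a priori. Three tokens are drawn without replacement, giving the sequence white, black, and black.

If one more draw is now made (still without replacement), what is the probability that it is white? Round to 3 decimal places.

For each hypothesis, P(data | H) works out to: P(data | r = 3) = (3/10)(7/9)(6/8) = 7/40; P(data | r = 4) = (4/10)(6/9)(5/8) = 1/6; P(data | r = 5) = (5/10)(5/9)(4/8) = 5/36; P(data | r = 7) = (7/10)(3/9)(2/8) = 7/120; P(data | r = 8) = (8/10)(2/9)(1/8) = 1/45.
Weighting by the prior gives 1/5 · 7/40 = 7/200, 1/5 · 1/6 = 1/30, 1/5 · 5/36 = 1/36, 1/5 · 7/120 = 7/600, 1/5 · 1/45 = 1/225; summing to 101/900.
The posterior is then P(r = 3 | data) = 63/202, P(r = 4 | data) = 30/101, P(r = 5 | data) = 25/101, P(r = 7 | data) = 21/202, P(r = 8 | data) = 4/101.
So P(white next | data) = Σ P(white next | H) P(H | data) = (2/7)(63/202) + (3/7)(30/101) + (4/7)(25/101) + (6/7)(21/202) + (1)(4/101) = 344/707.

0.487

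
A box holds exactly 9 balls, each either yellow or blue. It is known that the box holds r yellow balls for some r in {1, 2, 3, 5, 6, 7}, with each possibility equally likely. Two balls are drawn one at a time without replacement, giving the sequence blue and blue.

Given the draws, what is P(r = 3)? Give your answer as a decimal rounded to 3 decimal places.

Compute the likelihood of the observed sequence for each case: P(data | r = 1) = (8/9)(7/8) = 7/9; P(data | r = 2) = (7/9)(6/8) = 7/12; P(data | r = 3) = (6/9)(5/8) = 5/12; P(data | r = 5) = (4/9)(3/8) = 1/6; P(data | r = 6) = (3/9)(2/8) = 1/12; P(data | r = 7) = (2/9)(1/8) = 1/36.
Weighting by the prior gives 1/6 · 7/9 = 7/54, 1/6 · 7/12 = 7/72, 1/6 · 5/12 = 5/72, 1/6 · 1/6 = 1/36, 1/6 · 1/12 = 1/72, 1/6 · 1/36 = 1/216; these sum to 37/108.
Hence P(r = 3 | data) = (5/72) / (37/108) = 15/74.

0.203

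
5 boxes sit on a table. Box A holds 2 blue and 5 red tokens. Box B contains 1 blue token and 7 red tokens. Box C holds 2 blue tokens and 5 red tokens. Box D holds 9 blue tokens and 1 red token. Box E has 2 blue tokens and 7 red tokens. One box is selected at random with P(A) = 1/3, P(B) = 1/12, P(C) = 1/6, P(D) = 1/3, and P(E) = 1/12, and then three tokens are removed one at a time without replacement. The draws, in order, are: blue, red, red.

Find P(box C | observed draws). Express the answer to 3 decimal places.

0.266

Compute the likelihood of the observed sequence for each case: P(data | box A) = (2/7)(5/6)(4/5) = 0.19048; P(data | box B) = (1/8)(7/7)(6/6) = 0.125; P(data | box C) = (2/7)(5/6)(4/5) = 0.19048; P(data | box D) = (9/10)(1/9)(0/8) = 0; P(data | box E) = (2/9)(7/8)(6/7) = 0.16667.
Weighting by the prior gives 1/3 · 0.19048 = 0.063492, 1/12 · 0.125 = 0.010417, 1/6 · 0.19048 = 0.031746, 1/3 · 0 = 0, 1/12 · 0.16667 = 0.013889; with total 0.11954.
By Bayes' rule, P(box C | data) = (0.031746) / (0.11954) = 0.26556.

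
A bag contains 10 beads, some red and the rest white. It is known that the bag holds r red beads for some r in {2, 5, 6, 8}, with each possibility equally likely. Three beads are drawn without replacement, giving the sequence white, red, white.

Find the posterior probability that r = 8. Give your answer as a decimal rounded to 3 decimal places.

Under each hypothesis, the probability of the observed sequence is: P(data | r = 2) = (8/10)(2/9)(7/8) = 7/45; P(data | r = 5) = (5/10)(5/9)(4/8) = 5/36; P(data | r = 6) = (4/10)(6/9)(3/8) = 1/10; P(data | r = 8) = (2/10)(8/9)(1/8) = 1/45.
The prior-weighted likelihoods are 1/4 · 7/45 = 7/180, 1/4 · 5/36 = 5/144, 1/4 · 1/10 = 1/40, 1/4 · 1/45 = 1/180; these sum to 5/48.
Hence P(r = 8 | data) = (1/180) / (5/48) = 4/75.

0.053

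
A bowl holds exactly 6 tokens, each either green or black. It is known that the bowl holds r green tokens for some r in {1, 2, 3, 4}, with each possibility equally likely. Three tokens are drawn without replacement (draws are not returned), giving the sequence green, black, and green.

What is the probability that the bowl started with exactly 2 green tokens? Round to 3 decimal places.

0.160

Under each hypothesis, the probability of the observed sequence is: P(data | r = 1) = (1/6)(5/5)(0/4) = 0; P(data | r = 2) = (2/6)(4/5)(1/4) = 1/15; P(data | r = 3) = (3/6)(3/5)(2/4) = 3/20; P(data | r = 4) = (4/6)(2/5)(3/4) = 1/5.
Weighting by the prior gives 1/4 · 0 = 0, 1/4 · 1/15 = 1/60, 1/4 · 3/20 = 3/80, 1/4 · 1/5 = 1/20; these sum to 5/48.
So P(r = 2 | data) = (1/60) / (5/48) = 4/25.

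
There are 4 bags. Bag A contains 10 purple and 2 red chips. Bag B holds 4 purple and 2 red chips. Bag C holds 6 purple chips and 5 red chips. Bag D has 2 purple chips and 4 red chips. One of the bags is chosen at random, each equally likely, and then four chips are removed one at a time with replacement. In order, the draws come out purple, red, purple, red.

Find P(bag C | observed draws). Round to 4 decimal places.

0.3424

Compute the likelihood of the observed sequence for each case: P(data | bag A) = (10/12)(2/12)(10/12)(2/12) = 0.01929; P(data | bag B) = (4/6)(2/6)(4/6)(2/6) = 0.049383; P(data | bag C) = (6/11)(5/11)(6/11)(5/11) = 0.061471; P(data | bag D) = (2/6)(4/6)(2/6)(4/6) = 0.049383.
The prior-weighted likelihoods are 1/4 · 0.01929 = 0.0048225, 1/4 · 0.049383 = 0.012346, 1/4 · 0.061471 = 0.015368, 1/4 · 0.049383 = 0.012346; these sum to 0.044882.
Therefore the posterior P(bag C | data) = (0.015368) / (0.044882) = 0.34241.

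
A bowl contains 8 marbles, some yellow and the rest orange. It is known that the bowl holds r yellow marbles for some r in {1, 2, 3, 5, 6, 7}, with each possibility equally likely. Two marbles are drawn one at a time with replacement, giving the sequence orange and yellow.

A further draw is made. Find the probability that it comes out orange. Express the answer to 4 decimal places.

For each hypothesis, P(data | H) works out to: P(data | r = 1) = (7/8)(1/8) = 7/64; P(data | r = 2) = (6/8)(2/8) = 3/16; P(data | r = 3) = (5/8)(3/8) = 15/64; P(data | r = 5) = (3/8)(5/8) = 15/64; P(data | r = 6) = (2/8)(6/8) = 3/16; P(data | r = 7) = (1/8)(7/8) = 7/64.
Multiplying each by its prior: 1/6 · 7/64 = 7/384, 1/6 · 3/16 = 1/32, 1/6 · 15/64 = 5/128, 1/6 · 15/64 = 5/128, 1/6 · 3/16 = 1/32, 1/6 · 7/64 = 7/384; with total 17/96.
Dividing through by the total gives posterior P(r = 1 | data) = 7/68, P(r = 2 | data) = 3/17, P(r = 3 | data) = 15/68, P(r = 5 | data) = 15/68, P(r = 6 | data) = 3/17, P(r = 7 | data) = 7/68.
So P(orange next | data) = Σ P(orange next | H) P(H | data) = (7/8)(7/68) + (3/4)(3/17) + (5/8)(15/68) + (3/8)(15/68) + (1/4)(3/17) + (1/8)(7/68) = 1/2.

0.5000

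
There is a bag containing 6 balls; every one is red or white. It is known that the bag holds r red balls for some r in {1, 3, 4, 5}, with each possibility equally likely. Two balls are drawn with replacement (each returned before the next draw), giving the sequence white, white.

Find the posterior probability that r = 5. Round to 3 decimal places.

0.026

Under each hypothesis, the probability of the observed sequence is: P(data | r = 1) = (5/6)(5/6) = 25/36; P(data | r = 3) = (3/6)(3/6) = 1/4; P(data | r = 4) = (2/6)(2/6) = 1/9; P(data | r = 5) = (1/6)(1/6) = 1/36.
Weighting by the prior gives 1/4 · 25/36 = 25/144, 1/4 · 1/4 = 1/16, 1/4 · 1/9 = 1/36, 1/4 · 1/36 = 1/144; summing to 13/48.
Therefore the posterior P(r = 5 | data) = (1/144) / (13/48) = 1/39.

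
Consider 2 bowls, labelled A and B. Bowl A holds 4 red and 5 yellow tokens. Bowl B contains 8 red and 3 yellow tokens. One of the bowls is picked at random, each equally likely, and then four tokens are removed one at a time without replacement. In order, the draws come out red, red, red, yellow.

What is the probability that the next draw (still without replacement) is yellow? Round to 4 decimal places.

0.4080

Compute the likelihood of the observed sequence for each case: P(data | bowl A) = (4/9)(3/8)(2/7)(5/6) = 0.039683; P(data | bowl B) = (8/11)(7/10)(6/9)(3/8) = 0.12727.
Multiplying each by its prior: 1/2 · 0.039683 = 0.019841, 1/2 · 0.12727 = 0.063636; summing to 0.083478.
The posterior is then P(bowl A | data) = 0.23768, P(bowl B | data) = 0.76232.
Averaging over the posterior, P(yellow next | data) = (4/5)(0.23768) + (2/7)(0.76232) = 0.40795.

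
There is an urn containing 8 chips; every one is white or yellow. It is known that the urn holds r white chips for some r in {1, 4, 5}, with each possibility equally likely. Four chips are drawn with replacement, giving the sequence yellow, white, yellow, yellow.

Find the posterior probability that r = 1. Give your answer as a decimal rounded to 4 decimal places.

0.4673

The likelihood of the observed sequence under each hypothesis: P(data | r = 1) = (7/8)(1/8)(7/8)(7/8) = 0.08374; P(data | r = 4) = (4/8)(4/8)(4/8)(4/8) = 0.0625; P(data | r = 5) = (3/8)(5/8)(3/8)(3/8) = 0.032959.
Weighting by the prior gives 1/3 · 0.08374 = 0.027913, 1/3 · 0.0625 = 0.020833, 1/3 · 0.032959 = 0.010986; these sum to 0.059733.
Therefore the posterior P(r = 1 | data) = (0.027913) / (0.059733) = 0.4673.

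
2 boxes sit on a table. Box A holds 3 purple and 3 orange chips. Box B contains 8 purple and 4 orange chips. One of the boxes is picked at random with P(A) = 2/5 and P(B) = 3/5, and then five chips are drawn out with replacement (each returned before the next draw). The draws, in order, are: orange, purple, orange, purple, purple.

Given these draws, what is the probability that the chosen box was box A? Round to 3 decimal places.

For each hypothesis, P(data | H) works out to: P(data | box A) = (3/6)(3/6)(3/6)(3/6)(3/6) = 0.03125; P(data | box B) = (4/12)(8/12)(4/12)(8/12)(8/12) = 0.032922.
Multiplying each by its prior: 2/5 · 0.03125 = 0.0125, 3/5 · 0.032922 = 0.019753; these sum to 0.032253.
So P(box A | data) = (0.0125) / (0.032253) = 0.38756.

0.388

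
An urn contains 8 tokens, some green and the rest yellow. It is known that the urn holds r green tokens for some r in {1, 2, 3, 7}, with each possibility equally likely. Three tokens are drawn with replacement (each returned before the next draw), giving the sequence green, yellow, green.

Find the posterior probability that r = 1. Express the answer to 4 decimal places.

0.0560

Under each hypothesis, the probability of the observed sequence is: P(data | r = 1) = (1/8)(7/8)(1/8) = 0.013672; P(data | r = 2) = (2/8)(6/8)(2/8) = 0.046875; P(data | r = 3) = (3/8)(5/8)(3/8) = 0.087891; P(data | r = 7) = (7/8)(1/8)(7/8) = 0.095703.
Multiplying each by its prior: 1/4 · 0.013672 = 0.003418, 1/4 · 0.046875 = 0.011719, 1/4 · 0.087891 = 0.021973, 1/4 · 0.095703 = 0.023926; these sum to 0.061035.
So P(r = 1 | data) = (0.003418) / (0.061035) = 0.056.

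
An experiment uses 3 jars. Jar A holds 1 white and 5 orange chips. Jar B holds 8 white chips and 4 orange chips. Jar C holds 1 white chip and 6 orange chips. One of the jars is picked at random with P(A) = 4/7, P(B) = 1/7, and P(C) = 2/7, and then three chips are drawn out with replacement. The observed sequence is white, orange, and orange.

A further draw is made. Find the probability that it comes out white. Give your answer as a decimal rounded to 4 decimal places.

0.2096

The likelihood of the observed sequence under each hypothesis: P(data | jar A) = (1/6)(5/6)(5/6) = 0.11574; P(data | jar B) = (8/12)(4/12)(4/12) = 0.074074; P(data | jar C) = (1/7)(6/7)(6/7) = 0.10496.
The prior-weighted likelihoods are 4/7 · 0.11574 = 0.066138, 1/7 · 0.074074 = 0.010582, 2/7 · 0.10496 = 0.029988; these sum to 0.10671.
Dividing through by the total gives posterior P(jar A | data) = 0.6198, P(jar B | data) = 0.099169, P(jar C | data) = 0.28103.
The predictive probability is P(white next | data) = (1/6)(0.6198) + (2/3)(0.099169) + (1/7)(0.28103) = 0.20956.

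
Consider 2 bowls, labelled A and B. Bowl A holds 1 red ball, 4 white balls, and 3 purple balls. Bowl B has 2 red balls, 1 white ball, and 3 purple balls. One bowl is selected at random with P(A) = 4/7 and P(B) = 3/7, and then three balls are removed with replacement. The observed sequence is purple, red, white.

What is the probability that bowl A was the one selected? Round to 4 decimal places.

0.5294

Compute the likelihood of the observed sequence for each case: P(data | bowl A) = (3/8)(1/8)(4/8) = 3/128; P(data | bowl B) = (3/6)(2/6)(1/6) = 1/36.
The prior-weighted likelihoods are 4/7 · 3/128 = 3/224, 3/7 · 1/36 = 1/84; with total 17/672.
Therefore the posterior P(bowl A | data) = (3/224) / (17/672) = 9/17.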